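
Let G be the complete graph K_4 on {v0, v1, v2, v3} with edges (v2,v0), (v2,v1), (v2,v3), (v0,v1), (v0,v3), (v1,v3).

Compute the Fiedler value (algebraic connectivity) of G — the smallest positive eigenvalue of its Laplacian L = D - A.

For the complete graph K_n, L = nI − J (J = all-ones matrix). J has eigenvalues n (once, eigenvector 𝟙) and 0 (multiplicity n−1), so L has eigenvalues 0 (once) and n (multiplicity n−1). Here n = 4: eigenvalue 0 once and 4 with multiplicity 3.
Laplacian eigenvalues: [0.0, 4.0, 4.0, 4.0]. Algebraic connectivity (smallest non-zero eigenvalue) = 4.0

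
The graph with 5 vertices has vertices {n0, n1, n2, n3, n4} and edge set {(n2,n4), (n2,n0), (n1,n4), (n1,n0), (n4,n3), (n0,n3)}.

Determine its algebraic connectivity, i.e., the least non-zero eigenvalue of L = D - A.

Degrees: deg(n0) = 3, deg(n1) = 2, deg(n2) = 2, deg(n3) = 2, deg(n4) = 3.
L = D − A with rows/columns ordered (n0, n1, n2, n3, n4):
  [ 3, -1, -1, -1,  0]
  [-1,  2,  0,  0, -1]
  [-1,  0,  2,  0, -1]
  [-1,  0,  0,  2, -1]
  [ 0, -1, -1, -1,  3]
Characteristic polynomial: det(λI − L) = λ(λ − 2)²(λ − 3)(λ − 5).
Roots: λ = 0; (λ − 2) = 0 ⇒ λ = 2 (multiplicity 2); (λ − 3) = 0 ⇒ λ = 3; (λ − 5) = 0 ⇒ λ = 5.
(Check: the roots sum (with multiplicity) to 12, matching trace L = Σdeg = 2·6 = 12.)
Laplacian eigenvalues: [0.0, 2.0, 2.0, 3.0, 5.0]. Algebraic connectivity (smallest non-zero eigenvalue) = 2.0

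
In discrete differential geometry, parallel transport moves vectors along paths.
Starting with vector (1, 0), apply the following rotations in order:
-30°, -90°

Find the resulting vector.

Total rotation: (-30°) + (-90°) = -120°. Final vector: (-0.5000, -0.8660)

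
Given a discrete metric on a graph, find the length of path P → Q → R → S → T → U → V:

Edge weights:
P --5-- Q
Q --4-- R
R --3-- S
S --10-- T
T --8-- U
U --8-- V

Arc length = 5 + 4 + 3 + 10 + 8 + 8 = 38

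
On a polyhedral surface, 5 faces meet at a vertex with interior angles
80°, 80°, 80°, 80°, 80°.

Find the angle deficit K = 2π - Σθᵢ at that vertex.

Sum of angles = 400°. K = 360° - 400° = -40°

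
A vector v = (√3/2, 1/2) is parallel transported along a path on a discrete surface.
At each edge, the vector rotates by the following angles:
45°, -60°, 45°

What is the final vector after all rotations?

Total rotation: 45° + (-60°) + 45° = 30°. Final vector: (0.5000, 0.8660)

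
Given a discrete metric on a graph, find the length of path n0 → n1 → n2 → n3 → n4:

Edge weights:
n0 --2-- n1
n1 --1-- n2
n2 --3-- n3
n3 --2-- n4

Arc length = 2 + 1 + 3 + 2 = 8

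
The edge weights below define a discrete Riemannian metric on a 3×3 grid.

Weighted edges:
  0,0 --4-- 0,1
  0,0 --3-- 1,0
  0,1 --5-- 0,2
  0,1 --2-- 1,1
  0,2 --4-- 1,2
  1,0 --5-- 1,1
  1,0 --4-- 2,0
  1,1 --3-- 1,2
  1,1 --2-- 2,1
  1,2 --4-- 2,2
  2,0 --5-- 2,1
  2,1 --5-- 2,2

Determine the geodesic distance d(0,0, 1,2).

Shortest path: 0,0 → 0,1 → 1,1 → 1,2, total weight = 9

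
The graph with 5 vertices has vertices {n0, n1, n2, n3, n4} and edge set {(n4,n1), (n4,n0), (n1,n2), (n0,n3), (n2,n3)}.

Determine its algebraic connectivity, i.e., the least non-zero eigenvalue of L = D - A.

Degrees: deg(n0) = 2, deg(n1) = 2, deg(n2) = 2, deg(n3) = 2, deg(n4) = 2.
L = D − A with rows/columns ordered (n0, n1, n2, n3, n4):
  [ 2,  0,  0, -1, -1]
  [ 0,  2, -1,  0, -1]
  [ 0, -1,  2, -1,  0]
  [-1,  0, -1,  2,  0]
  [-1, -1,  0,  0,  2]
Characteristic polynomial: det(λI − L) = λ(λ² − 5λ + 5)².
Roots: λ = 0; (λ² − 5λ + 5) = 0 ⇒ λ = (5 ± √5)/2 ≈ 1.382, 3.618 (multiplicity 2).
(Check: the roots sum (with multiplicity) to 10, matching trace L = Σdeg = 2·5 = 10.)
Laplacian eigenvalues: [0.0, 1.382, 1.382, 3.618, 3.618]. Algebraic connectivity (smallest non-zero eigenvalue) = 1.382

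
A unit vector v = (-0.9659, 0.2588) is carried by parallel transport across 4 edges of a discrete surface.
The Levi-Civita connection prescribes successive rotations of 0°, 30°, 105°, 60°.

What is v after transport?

Total rotation: 0° + 30° + 105° + 60° = 195° ≡ -165° (mod 360°). Final vector: (1, 0)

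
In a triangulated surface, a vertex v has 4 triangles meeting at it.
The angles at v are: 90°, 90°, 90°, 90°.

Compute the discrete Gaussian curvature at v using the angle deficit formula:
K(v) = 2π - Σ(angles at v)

Sum of angles = 360°. K = 360° - 360° = 0°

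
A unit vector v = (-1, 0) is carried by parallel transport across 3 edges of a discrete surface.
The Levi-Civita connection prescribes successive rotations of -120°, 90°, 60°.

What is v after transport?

Total rotation: (-120°) + 90° + 60° = 30°. Final vector: (-0.8660, -0.5000)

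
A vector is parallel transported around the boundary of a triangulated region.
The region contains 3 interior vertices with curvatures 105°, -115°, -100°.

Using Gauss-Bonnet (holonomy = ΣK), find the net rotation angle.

Holonomy = total enclosed curvature = 105° + (-115°) + (-100°) = -110°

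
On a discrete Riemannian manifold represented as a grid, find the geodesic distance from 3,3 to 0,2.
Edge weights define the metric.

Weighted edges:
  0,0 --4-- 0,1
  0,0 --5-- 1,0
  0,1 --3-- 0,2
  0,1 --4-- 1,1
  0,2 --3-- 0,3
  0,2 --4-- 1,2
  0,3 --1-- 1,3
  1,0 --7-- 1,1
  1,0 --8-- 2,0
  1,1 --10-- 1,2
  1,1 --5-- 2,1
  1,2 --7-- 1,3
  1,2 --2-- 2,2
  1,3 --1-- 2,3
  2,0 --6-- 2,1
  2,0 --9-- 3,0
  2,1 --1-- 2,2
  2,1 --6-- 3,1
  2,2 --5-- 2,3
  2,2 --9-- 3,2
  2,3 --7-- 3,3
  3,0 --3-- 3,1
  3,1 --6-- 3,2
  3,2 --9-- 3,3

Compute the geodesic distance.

Shortest path: 3,3 → 2,3 → 1,3 → 0,3 → 0,2, total weight = 12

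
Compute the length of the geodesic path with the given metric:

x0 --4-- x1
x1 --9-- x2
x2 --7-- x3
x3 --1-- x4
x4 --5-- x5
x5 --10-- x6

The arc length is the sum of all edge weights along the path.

Arc length = 4 + 9 + 7 + 1 + 5 + 10 = 36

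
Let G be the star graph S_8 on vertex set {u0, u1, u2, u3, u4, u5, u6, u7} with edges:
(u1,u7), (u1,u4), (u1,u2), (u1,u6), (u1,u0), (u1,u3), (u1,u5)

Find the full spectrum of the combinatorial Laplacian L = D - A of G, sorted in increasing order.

The star S_8 is the complete bipartite graph K_{1,7} (one hub of degree 7, 7 leaves of degree 1). The Laplacian spectrum of K_{p,q} is 0, p (multiplicity q−1), q (multiplicity p−1), p+q. With p = 1, q = 7: 0 once, 1 with multiplicity 6, and 8 once. (Check: trace L = sum of degrees = 14 = 6·1 + 8.)
Laplacian eigenvalues (increasing order): [0.0, 1.0, 1.0, 1.0, 1.0, 1.0, 1.0, 8.0]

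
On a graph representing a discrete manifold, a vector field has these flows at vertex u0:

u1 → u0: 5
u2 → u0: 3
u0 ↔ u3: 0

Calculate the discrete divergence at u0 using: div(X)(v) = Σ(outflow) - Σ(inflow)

Divergence = sum of outgoing flows = (-5) + (-3) + 0 = -8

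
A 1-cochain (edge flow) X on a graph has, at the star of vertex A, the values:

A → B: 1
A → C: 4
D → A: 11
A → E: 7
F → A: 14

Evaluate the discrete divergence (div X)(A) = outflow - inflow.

Divergence = sum of outgoing flows = 1 + 4 + (-11) + 7 + (-14) = -13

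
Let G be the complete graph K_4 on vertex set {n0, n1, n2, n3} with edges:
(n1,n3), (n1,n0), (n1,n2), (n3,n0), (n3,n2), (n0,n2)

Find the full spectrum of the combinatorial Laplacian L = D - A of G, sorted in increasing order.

For the complete graph K_n, L = nI − J (J = all-ones matrix). J has eigenvalues n (once, eigenvector 𝟙) and 0 (multiplicity n−1), so L has eigenvalues 0 (once) and n (multiplicity n−1). Here n = 4: eigenvalue 0 once and 4 with multiplicity 3.
Laplacian eigenvalues (increasing order): [0.0, 4.0, 4.0, 4.0]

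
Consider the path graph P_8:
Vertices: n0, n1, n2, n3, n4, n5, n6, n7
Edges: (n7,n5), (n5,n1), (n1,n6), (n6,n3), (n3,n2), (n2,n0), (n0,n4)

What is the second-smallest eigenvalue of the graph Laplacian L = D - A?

The path graph P_n has Laplacian eigenvalues λ_k = 2 − 2cos(kπ/n), k = 0, 1, …, n−1. Here n = 8:
k=0: 2 − 2cos(0) = 0.0; k=1: 2 − 2cos(π/8) = 0.1522; k=2: 2 − 2cos(π/4) = 0.5858; k=3: 2 − 2cos(3π/8) = 1.2346; k=4: 2 − 2cos(π/2) = 2.0; k=5: 2 − 2cos(5π/8) = 2.7654; k=6: 2 − 2cos(3π/4) = 3.4142; k=7: 2 − 2cos(7π/8) = 3.8478.
Laplacian eigenvalues: [0.0, 0.1522, 0.5858, 1.2346, 2.0, 2.7654, 3.4142, 3.8478]. Algebraic connectivity (smallest non-zero eigenvalue) = 0.1522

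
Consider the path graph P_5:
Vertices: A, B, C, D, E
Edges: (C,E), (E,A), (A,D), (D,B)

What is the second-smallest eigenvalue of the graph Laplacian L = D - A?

The path graph P_n has Laplacian eigenvalues λ_k = 2 − 2cos(kπ/n), k = 0, 1, …, n−1. Here n = 5:
k=0: 2 − 2cos(0) = 0.0; k=1: 2 − 2cos(π/5) = 0.382; k=2: 2 − 2cos(2π/5) = 1.382; k=3: 2 − 2cos(3π/5) = 2.618; k=4: 2 − 2cos(4π/5) = 3.618.
Laplacian eigenvalues: [0.0, 0.382, 1.382, 2.618, 3.618]. Algebraic connectivity (smallest non-zero eigenvalue) = 0.382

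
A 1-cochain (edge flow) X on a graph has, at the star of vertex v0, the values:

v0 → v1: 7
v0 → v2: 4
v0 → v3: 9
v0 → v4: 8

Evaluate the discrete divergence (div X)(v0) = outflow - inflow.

Divergence = sum of outgoing flows = 7 + 4 + 9 + 8 = 28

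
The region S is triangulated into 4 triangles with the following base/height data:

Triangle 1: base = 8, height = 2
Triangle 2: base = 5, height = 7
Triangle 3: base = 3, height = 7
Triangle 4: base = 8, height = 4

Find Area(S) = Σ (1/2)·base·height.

(1/2)×8×2 + (1/2)×5×7 + (1/2)×3×7 + (1/2)×8×4 = 52.0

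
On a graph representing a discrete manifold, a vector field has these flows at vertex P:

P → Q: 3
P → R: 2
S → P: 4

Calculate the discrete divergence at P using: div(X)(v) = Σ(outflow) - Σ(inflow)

Divergence = sum of outgoing flows = 3 + 2 + (-4) = 1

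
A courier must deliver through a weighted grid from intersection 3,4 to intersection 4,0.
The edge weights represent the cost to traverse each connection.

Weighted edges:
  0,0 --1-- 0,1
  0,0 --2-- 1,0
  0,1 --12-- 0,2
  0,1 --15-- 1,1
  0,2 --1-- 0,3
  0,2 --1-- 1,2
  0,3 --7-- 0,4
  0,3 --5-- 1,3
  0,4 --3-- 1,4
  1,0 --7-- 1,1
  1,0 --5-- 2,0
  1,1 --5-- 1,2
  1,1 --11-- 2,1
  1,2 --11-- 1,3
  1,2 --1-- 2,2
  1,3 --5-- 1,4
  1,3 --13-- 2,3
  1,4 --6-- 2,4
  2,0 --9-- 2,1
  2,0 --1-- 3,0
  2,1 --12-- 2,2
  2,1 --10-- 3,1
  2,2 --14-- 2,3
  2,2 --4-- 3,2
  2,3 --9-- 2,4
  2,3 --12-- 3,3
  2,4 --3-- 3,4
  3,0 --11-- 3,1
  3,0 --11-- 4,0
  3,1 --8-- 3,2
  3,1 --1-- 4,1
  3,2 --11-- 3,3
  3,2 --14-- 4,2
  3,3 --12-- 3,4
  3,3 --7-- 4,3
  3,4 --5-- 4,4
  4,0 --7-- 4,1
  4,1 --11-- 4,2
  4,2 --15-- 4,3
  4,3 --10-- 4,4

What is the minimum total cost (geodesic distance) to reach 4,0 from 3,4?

Shortest path: 3,4 → 3,3 → 3,2 → 3,1 → 4,1 → 4,0, total weight = 39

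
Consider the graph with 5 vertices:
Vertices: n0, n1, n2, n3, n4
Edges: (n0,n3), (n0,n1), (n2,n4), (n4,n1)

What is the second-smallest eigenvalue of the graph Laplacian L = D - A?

Degrees: deg(n0) = 2, deg(n1) = 2, deg(n2) = 1, deg(n3) = 1, deg(n4) = 2.
L = D − A with rows/columns ordered (n0, n1, n2, n3, n4):
  [ 2, -1,  0, -1,  0]
  [-1,  2,  0,  0, -1]
  [ 0,  0,  1,  0, -1]
  [-1,  0,  0,  1,  0]
  [ 0, -1, -1,  0,  2]
Characteristic polynomial: det(λI − L) = λ(λ² − 3λ + 1)(λ² − 5λ + 5).
Roots: λ = 0; (λ² − 3λ + 1) = 0 ⇒ λ = (3 ± √5)/2 ≈ 0.382, 2.618; (λ² − 5λ + 5) = 0 ⇒ λ = (5 ± √5)/2 ≈ 1.382, 3.618.
(Check: the roots sum (with multiplicity) to 8, matching trace L = Σdeg = 2·4 = 8.)
Laplacian eigenvalues: [0.0, 0.382, 1.382, 2.618, 3.618]. Algebraic connectivity (smallest non-zero eigenvalue) = 0.382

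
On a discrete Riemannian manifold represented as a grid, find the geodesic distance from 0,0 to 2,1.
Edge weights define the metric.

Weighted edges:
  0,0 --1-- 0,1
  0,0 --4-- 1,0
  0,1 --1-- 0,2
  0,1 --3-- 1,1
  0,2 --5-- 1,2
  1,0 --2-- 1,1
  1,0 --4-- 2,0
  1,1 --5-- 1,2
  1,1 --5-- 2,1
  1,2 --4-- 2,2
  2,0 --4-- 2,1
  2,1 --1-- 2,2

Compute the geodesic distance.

Shortest path: 0,0 → 0,1 → 1,1 → 2,1, total weight = 9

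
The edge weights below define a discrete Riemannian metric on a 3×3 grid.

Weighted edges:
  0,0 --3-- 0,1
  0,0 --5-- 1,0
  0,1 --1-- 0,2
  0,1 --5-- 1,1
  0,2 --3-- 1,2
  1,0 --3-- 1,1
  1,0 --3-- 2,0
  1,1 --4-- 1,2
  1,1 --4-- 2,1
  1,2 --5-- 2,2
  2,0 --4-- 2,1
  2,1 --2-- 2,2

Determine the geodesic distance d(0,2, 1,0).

Shortest path: 0,2 → 0,1 → 0,0 → 1,0, total weight = 9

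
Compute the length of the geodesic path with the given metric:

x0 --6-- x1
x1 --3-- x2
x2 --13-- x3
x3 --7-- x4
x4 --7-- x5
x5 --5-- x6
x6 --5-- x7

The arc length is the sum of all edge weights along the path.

Arc length = 6 + 3 + 13 + 7 + 7 + 5 + 5 = 46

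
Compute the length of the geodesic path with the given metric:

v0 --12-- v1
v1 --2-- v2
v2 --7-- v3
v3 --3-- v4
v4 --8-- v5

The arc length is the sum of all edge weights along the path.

Arc length = 12 + 2 + 7 + 3 + 8 = 32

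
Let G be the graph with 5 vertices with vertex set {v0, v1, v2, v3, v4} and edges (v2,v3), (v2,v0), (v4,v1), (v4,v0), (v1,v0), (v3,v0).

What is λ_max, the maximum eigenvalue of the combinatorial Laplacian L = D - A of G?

Degrees: deg(v0) = 4, deg(v1) = 2, deg(v2) = 2, deg(v3) = 2, deg(v4) = 2.
L = D − A with rows/columns ordered (v0, v1, v2, v3, v4):
  [ 4, -1, -1, -1, -1]
  [-1,  2,  0,  0, -1]
  [-1,  0,  2, -1,  0]
  [-1,  0, -1,  2,  0]
  [-1, -1,  0,  0,  2]
Characteristic polynomial: det(λI − L) = λ(λ − 1)(λ − 3)²(λ − 5).
Roots: λ = 0; (λ − 1) = 0 ⇒ λ = 1; (λ − 3) = 0 ⇒ λ = 3 (multiplicity 2); (λ − 5) = 0 ⇒ λ = 5.
(Check: the roots sum (with multiplicity) to 12, matching trace L = Σdeg = 2·6 = 12.)
Laplacian eigenvalues: [0.0, 1.0, 3.0, 3.0, 5.0]. Largest eigenvalue (spectral radius) = 5.0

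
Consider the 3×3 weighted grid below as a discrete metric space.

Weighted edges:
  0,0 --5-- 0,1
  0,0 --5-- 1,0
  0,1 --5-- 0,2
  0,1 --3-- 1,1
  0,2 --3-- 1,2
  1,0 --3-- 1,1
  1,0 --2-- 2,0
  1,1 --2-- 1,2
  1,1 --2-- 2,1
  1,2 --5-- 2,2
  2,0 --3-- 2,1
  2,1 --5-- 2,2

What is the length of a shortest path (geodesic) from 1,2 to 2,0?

Shortest path: 1,2 → 1,1 → 2,1 → 2,0, total weight = 7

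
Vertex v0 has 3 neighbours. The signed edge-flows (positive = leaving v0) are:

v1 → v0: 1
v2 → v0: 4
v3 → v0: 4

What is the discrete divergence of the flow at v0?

Divergence = sum of outgoing flows = (-1) + (-4) + (-4) = -9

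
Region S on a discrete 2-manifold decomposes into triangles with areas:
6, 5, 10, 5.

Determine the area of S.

6 + 5 + 10 + 5 = 26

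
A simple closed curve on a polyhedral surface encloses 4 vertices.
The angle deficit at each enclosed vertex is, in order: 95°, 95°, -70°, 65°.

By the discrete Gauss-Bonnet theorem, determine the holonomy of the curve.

Holonomy = total enclosed curvature = 95° + 95° + (-70°) + 65° = 185°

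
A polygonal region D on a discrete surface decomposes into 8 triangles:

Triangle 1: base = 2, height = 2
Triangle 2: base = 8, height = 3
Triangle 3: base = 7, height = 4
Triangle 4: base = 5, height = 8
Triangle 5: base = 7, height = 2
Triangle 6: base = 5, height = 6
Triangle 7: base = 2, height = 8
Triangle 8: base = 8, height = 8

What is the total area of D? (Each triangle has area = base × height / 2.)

(1/2)×2×2 + (1/2)×8×3 + (1/2)×7×4 + (1/2)×5×8 + (1/2)×7×2 + (1/2)×5×6 + (1/2)×2×8 + (1/2)×8×8 = 110.0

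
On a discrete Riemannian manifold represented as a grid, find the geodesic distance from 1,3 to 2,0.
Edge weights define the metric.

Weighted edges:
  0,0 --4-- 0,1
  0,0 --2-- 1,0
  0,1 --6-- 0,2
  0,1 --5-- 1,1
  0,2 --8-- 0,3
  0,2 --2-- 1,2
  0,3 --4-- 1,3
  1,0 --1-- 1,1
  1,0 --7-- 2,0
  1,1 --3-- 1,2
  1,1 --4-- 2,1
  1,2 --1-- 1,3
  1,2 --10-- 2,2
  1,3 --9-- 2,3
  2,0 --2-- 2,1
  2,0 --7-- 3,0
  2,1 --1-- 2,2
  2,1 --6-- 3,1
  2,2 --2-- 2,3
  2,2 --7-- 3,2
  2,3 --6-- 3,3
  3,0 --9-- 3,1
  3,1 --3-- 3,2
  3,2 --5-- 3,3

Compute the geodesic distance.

Shortest path: 1,3 → 1,2 → 1,1 → 2,1 → 2,0, total weight = 10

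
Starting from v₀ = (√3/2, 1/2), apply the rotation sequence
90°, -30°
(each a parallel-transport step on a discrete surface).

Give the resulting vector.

Total rotation: 90° + (-30°) = 60°. Final vector: (0, 1)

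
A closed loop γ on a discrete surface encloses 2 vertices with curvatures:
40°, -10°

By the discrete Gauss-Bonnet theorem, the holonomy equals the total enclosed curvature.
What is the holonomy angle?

Holonomy = total enclosed curvature = 40° + (-10°) = 30°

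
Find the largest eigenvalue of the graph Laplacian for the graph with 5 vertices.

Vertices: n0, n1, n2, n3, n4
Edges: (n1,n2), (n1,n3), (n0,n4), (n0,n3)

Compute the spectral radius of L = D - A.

Degrees: deg(n0) = 2, deg(n1) = 2, deg(n2) = 1, deg(n3) = 2, deg(n4) = 1.
L = D − A with rows/columns ordered (n0, n1, n2, n3, n4):
  [ 2,  0,  0, -1, -1]
  [ 0,  2, -1, -1,  0]
  [ 0, -1,  1,  0,  0]
  [-1, -1,  0,  2,  0]
  [-1,  0,  0,  0,  1]
Characteristic polynomial: det(λI − L) = λ(λ² − 3λ + 1)(λ² − 5λ + 5).
Roots: λ = 0; (λ² − 3λ + 1) = 0 ⇒ λ = (3 ± √5)/2 ≈ 0.382, 2.618; (λ² − 5λ + 5) = 0 ⇒ λ = (5 ± √5)/2 ≈ 1.382, 3.618.
(Check: the roots sum (with multiplicity) to 8, matching trace L = Σdeg = 2·4 = 8.)
Laplacian eigenvalues: [0.0, 0.382, 1.382, 2.618, 3.618]. Largest eigenvalue (spectral radius) = 3.618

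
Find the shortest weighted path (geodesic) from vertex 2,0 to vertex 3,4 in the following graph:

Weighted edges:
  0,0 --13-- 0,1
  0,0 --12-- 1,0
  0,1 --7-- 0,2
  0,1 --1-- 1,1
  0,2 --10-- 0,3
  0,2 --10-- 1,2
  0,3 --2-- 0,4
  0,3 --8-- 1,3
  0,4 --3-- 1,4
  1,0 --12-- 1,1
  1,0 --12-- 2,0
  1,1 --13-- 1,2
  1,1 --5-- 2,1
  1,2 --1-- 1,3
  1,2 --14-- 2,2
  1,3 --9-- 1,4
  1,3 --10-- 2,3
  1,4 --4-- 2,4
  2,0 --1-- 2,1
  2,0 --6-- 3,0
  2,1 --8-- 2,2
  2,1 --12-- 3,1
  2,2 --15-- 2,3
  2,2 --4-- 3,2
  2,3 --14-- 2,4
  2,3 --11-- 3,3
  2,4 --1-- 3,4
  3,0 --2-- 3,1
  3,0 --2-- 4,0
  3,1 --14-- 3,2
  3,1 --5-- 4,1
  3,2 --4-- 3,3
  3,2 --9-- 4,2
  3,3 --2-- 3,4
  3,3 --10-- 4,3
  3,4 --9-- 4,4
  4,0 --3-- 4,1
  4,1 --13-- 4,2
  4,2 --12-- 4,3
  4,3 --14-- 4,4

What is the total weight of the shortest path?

Shortest path: 2,0 → 2,1 → 2,2 → 3,2 → 3,3 → 3,4, total weight = 19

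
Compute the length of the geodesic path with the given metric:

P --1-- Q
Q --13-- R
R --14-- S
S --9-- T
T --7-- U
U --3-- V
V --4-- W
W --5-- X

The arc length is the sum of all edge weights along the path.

Arc length = 1 + 13 + 14 + 9 + 7 + 3 + 4 + 5 = 56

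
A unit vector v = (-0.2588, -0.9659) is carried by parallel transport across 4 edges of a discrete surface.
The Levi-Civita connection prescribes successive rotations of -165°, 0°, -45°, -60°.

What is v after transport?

Total rotation: (-165°) + 0° + (-45°) + (-60°) = -270° ≡ 90° (mod 360°). Final vector: (0.9659, -0.2588)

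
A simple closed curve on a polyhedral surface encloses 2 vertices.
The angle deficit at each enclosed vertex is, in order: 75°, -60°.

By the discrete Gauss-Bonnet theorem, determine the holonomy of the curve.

Holonomy = total enclosed curvature = 75° + (-60°) = 15°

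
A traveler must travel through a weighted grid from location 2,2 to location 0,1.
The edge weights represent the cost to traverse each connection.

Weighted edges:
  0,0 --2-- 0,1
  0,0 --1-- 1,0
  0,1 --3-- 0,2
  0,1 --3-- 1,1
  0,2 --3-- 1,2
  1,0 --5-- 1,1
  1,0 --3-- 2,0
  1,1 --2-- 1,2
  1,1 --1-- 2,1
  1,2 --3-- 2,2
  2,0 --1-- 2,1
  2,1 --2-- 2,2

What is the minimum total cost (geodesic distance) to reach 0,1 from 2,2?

Shortest path: 2,2 → 2,1 → 1,1 → 0,1, total weight = 6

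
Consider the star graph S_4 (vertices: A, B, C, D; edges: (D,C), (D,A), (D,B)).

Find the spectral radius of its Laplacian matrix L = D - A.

The star S_4 is the complete bipartite graph K_{1,3} (one hub of degree 3, 3 leaves of degree 1). The Laplacian spectrum of K_{p,q} is 0, p (multiplicity q−1), q (multiplicity p−1), p+q. With p = 1, q = 3: 0 once, 1 with multiplicity 2, and 4 once. (Check: trace L = sum of degrees = 6 = 2·1 + 4.)
Laplacian eigenvalues: [0.0, 1.0, 1.0, 4.0]. Largest eigenvalue (spectral radius) = 4.0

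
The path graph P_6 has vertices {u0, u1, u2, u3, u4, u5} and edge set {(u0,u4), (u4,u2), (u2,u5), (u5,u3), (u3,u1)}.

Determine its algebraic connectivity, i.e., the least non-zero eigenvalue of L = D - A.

The path graph P_n has Laplacian eigenvalues λ_k = 2 − 2cos(kπ/n), k = 0, 1, …, n−1. Here n = 6:
k=0: 2 − 2cos(0) = 0.0; k=1: 2 − 2cos(π/6) = 0.2679; k=2: 2 − 2cos(π/3) = 1.0; k=3: 2 − 2cos(π/2) = 2.0; k=4: 2 − 2cos(2π/3) = 3.0; k=5: 2 − 2cos(5π/6) = 3.7321.
Laplacian eigenvalues: [0.0, 0.2679, 1.0, 2.0, 3.0, 3.7321]. Algebraic connectivity (smallest non-zero eigenvalue) = 0.2679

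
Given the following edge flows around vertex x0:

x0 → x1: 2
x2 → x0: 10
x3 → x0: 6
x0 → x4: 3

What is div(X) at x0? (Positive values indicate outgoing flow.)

Divergence = sum of outgoing flows = 2 + (-10) + (-6) + 3 = -11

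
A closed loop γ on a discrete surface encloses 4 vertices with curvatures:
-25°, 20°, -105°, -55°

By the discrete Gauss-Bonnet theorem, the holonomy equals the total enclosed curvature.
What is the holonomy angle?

Holonomy = total enclosed curvature = (-25°) + 20° + (-105°) + (-55°) = -165°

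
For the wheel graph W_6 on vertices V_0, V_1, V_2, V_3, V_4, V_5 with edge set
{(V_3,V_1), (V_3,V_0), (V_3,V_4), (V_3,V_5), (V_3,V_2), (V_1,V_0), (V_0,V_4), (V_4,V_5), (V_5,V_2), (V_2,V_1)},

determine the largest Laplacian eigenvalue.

The wheel W_6 is the join K_1 ∨ C_5 (a hub joined to every vertex of a cycle of length 5). For a join G ∨ H (G on p vertices, H on q vertices) the Laplacian spectrum is 0, p+q, the eigenvalues of L(G) other than one 0 each shifted by +q, and the eigenvalues of L(H) other than one 0 each shifted by +p. With G = K_1 (p = 1, nothing left after dropping its 0) and H = C_5 (q = 5, eigenvalues 2 − 2cos(2πk/5), k = 0, …, 4; drop k = 0), the spectrum of W_6 is 0, 6, and 1 + (2 − 2cos(2πk/5)) = 3 − 2cos(2πk/5) for k = 1, …, 4:
k=1: 3 − 2cos(2π/5) = 2.382; k=2: 3 − 2cos(4π/5) = 4.618; k=3: 3 − 2cos(6π/5) = 4.618; k=4: 3 − 2cos(8π/5) = 2.382.
Laplacian eigenvalues: [0.0, 2.382, 2.382, 4.618, 4.618, 6.0]. Largest eigenvalue (spectral radius) = 6.0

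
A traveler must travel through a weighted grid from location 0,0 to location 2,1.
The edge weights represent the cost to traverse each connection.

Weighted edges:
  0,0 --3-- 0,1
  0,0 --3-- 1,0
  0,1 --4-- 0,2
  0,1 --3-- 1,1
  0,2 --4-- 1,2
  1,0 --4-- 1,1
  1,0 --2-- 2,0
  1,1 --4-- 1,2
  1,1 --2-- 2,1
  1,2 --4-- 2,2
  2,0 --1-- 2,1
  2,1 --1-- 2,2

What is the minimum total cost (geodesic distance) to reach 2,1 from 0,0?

Shortest path: 0,0 → 1,0 → 2,0 → 2,1, total weight = 6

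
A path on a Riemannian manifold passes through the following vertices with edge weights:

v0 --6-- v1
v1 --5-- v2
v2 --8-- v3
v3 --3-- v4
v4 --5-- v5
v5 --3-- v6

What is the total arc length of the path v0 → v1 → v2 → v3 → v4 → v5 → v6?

Arc length = 6 + 5 + 8 + 3 + 5 + 3 = 30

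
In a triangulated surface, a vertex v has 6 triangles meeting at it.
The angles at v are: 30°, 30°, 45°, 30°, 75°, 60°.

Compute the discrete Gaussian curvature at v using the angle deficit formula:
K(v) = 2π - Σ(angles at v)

Sum of angles = 270°. K = 360° - 270° = 90° = π/2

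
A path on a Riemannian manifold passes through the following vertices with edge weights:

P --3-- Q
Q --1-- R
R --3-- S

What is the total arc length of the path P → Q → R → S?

Arc length = 3 + 1 + 3 = 7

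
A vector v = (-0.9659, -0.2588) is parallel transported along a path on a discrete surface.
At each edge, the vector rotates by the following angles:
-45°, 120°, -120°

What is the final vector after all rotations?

Total rotation: (-45°) + 120° + (-120°) = -45°. Final vector: (-0.8660, 0.5000)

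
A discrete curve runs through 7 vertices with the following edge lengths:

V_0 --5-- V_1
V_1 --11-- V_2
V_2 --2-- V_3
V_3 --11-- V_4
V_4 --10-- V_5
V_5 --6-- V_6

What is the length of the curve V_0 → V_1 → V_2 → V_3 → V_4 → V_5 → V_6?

Arc length = 5 + 11 + 2 + 11 + 10 + 6 = 45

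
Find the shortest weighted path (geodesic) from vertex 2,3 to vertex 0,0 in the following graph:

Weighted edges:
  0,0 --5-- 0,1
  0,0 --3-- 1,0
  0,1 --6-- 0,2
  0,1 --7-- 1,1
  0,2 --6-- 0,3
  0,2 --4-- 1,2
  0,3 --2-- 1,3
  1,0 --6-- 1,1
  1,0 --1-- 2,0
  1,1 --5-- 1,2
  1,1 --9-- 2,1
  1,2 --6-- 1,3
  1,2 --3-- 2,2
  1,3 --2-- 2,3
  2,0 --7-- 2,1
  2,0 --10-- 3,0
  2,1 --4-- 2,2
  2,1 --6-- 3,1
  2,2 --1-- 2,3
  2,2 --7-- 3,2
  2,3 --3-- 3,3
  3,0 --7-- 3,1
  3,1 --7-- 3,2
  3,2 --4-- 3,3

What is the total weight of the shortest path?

Shortest path: 2,3 → 2,2 → 2,1 → 2,0 → 1,0 → 0,0, total weight = 16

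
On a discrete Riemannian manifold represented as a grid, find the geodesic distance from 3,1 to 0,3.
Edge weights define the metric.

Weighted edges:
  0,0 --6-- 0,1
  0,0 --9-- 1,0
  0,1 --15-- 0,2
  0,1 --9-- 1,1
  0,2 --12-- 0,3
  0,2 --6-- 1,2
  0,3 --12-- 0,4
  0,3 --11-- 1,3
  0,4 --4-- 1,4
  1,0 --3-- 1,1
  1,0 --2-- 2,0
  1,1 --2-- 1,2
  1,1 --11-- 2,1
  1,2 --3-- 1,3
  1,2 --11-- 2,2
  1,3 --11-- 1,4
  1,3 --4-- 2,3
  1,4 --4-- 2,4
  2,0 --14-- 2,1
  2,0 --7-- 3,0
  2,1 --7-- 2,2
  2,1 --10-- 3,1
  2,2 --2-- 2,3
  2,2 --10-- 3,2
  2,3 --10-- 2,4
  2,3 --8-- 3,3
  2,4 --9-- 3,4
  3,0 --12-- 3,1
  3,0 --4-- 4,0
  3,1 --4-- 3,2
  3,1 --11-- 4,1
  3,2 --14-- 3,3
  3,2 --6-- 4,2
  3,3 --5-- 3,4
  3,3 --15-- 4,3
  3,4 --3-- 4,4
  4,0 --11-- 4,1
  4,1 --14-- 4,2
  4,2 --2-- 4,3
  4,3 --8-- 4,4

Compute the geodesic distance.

Shortest path: 3,1 → 3,2 → 2,2 → 2,3 → 1,3 → 0,3, total weight = 31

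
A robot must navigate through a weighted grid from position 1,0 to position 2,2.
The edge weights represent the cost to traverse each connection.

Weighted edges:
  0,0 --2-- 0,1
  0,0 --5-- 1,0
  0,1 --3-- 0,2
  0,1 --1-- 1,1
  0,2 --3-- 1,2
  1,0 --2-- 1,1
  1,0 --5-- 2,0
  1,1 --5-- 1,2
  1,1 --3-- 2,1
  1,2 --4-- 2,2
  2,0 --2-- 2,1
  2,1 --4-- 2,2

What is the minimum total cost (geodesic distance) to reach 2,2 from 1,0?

Shortest path: 1,0 → 1,1 → 2,1 → 2,2, total weight = 9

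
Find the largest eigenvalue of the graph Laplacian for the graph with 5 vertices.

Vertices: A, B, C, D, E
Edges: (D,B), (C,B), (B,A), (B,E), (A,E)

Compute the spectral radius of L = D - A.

Degrees: deg(A) = 2, deg(B) = 4, deg(C) = 1, deg(D) = 1, deg(E) = 2.
L = D − A with rows/columns ordered (A, B, C, D, E):
  [ 2, -1,  0,  0, -1]
  [-1,  4, -1, -1, -1]
  [ 0, -1,  1,  0,  0]
  [ 0, -1,  0,  1,  0]
  [-1, -1,  0,  0,  2]
Characteristic polynomial: det(λI − L) = λ(λ − 1)²(λ − 3)(λ − 5).
Roots: λ = 0; (λ − 1) = 0 ⇒ λ = 1 (multiplicity 2); (λ − 3) = 0 ⇒ λ = 3; (λ − 5) = 0 ⇒ λ = 5.
(Check: the roots sum (with multiplicity) to 10, matching trace L = Σdeg = 2·5 = 10.)
Laplacian eigenvalues: [0.0, 1.0, 1.0, 3.0, 5.0]. Largest eigenvalue (spectral radius) = 5.0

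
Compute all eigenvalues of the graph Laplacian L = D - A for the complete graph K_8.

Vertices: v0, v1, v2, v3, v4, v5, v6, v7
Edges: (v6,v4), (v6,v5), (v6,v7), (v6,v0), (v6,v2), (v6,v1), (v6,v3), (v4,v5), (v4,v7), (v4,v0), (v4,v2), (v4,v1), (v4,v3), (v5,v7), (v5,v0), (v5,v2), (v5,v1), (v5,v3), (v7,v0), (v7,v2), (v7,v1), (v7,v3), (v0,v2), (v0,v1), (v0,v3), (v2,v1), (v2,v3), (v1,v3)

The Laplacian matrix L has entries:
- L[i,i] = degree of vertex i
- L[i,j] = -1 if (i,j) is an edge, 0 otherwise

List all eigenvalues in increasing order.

For the complete graph K_n, L = nI − J (J = all-ones matrix). J has eigenvalues n (once, eigenvector 𝟙) and 0 (multiplicity n−1), so L has eigenvalues 0 (once) and n (multiplicity n−1). Here n = 8: eigenvalue 0 once and 8 with multiplicity 7.
Laplacian eigenvalues (increasing order): [0.0, 8.0, 8.0, 8.0, 8.0, 8.0, 8.0, 8.0]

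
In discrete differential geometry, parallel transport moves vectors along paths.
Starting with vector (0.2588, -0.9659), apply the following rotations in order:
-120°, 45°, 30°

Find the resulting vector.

Total rotation: (-120°) + 45° + 30° = -45°. Final vector: (-0.5000, -0.8660)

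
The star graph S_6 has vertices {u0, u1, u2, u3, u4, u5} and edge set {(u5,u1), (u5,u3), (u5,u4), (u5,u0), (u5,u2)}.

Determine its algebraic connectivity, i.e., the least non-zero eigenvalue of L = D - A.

The star S_6 is the complete bipartite graph K_{1,5} (one hub of degree 5, 5 leaves of degree 1). The Laplacian spectrum of K_{p,q} is 0, p (multiplicity q−1), q (multiplicity p−1), p+q. With p = 1, q = 5: 0 once, 1 with multiplicity 4, and 6 once. (Check: trace L = sum of degrees = 10 = 4·1 + 6.)
Laplacian eigenvalues: [0.0, 1.0, 1.0, 1.0, 1.0, 6.0]. Algebraic connectivity (smallest non-zero eigenvalue) = 1.0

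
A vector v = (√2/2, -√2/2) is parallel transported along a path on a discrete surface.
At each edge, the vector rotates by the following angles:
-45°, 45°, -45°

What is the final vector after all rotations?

Total rotation: (-45°) + 45° + (-45°) = -45°. Final vector: (0, -1)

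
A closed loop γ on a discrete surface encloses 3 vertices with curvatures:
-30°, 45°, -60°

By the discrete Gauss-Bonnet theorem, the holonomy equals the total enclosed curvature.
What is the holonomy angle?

Holonomy = total enclosed curvature = (-30°) + 45° + (-60°) = -45°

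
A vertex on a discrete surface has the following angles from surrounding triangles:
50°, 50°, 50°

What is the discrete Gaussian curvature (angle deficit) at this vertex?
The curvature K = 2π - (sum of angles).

Sum of angles = 150°. K = 360° - 150° = 210°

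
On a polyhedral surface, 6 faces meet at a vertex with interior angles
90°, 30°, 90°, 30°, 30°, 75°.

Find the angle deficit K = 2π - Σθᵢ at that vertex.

Sum of angles = 345°. K = 360° - 345° = 15°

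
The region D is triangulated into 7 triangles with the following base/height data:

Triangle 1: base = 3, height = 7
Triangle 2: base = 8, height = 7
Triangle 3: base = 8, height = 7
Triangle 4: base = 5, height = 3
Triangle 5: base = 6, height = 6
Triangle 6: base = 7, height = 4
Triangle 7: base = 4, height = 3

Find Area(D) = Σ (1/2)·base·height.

(1/2)×3×7 + (1/2)×8×7 + (1/2)×8×7 + (1/2)×5×3 + (1/2)×6×6 + (1/2)×7×4 + (1/2)×4×3 = 112.0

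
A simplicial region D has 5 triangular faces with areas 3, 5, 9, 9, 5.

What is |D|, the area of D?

3 + 5 + 9 + 9 + 5 = 31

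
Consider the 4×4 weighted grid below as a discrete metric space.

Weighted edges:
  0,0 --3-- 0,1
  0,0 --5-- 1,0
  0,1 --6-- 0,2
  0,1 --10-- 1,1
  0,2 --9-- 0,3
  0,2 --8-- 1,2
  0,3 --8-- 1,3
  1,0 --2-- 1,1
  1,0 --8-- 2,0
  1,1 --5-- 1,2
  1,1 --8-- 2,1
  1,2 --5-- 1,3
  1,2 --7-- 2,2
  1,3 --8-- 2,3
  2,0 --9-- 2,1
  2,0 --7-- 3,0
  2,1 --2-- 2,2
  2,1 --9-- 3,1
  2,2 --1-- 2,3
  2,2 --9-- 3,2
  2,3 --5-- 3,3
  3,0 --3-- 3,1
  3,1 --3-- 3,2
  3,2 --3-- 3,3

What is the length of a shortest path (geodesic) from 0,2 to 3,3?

Shortest path: 0,2 → 1,2 → 2,2 → 2,3 → 3,3, total weight = 21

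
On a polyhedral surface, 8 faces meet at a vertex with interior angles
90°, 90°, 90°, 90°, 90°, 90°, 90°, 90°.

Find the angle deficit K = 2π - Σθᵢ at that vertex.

Sum of angles = 720°. K = 360° - 720° = -360°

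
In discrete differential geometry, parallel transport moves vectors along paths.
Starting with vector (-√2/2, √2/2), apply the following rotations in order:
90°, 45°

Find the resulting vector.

Total rotation: 90° + 45° = 135°. Final vector: (0, -1)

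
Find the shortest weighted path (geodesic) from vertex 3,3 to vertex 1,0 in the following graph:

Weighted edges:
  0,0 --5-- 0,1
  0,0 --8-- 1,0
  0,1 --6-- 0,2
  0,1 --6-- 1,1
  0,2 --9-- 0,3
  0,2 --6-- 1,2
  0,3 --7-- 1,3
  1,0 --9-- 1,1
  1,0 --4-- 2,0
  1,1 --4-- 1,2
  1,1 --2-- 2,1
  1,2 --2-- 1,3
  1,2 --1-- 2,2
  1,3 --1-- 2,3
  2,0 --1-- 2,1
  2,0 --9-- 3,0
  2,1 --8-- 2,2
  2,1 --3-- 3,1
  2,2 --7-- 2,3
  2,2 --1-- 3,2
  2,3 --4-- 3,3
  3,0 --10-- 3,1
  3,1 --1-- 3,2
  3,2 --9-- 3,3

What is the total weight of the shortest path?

Shortest path: 3,3 → 3,2 → 3,1 → 2,1 → 2,0 → 1,0, total weight = 18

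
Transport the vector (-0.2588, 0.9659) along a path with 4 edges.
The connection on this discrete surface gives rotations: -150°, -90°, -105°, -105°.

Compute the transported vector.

Total rotation: (-150°) + (-90°) + (-105°) + (-105°) = -450° ≡ -90° (mod 360°). Final vector: (0.9659, 0.2588)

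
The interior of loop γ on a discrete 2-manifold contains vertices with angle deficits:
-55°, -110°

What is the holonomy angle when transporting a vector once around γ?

Holonomy = total enclosed curvature = (-55°) + (-110°) = -165°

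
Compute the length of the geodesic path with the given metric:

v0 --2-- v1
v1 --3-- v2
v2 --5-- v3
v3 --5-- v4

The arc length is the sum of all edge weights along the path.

Arc length = 2 + 3 + 5 + 5 = 15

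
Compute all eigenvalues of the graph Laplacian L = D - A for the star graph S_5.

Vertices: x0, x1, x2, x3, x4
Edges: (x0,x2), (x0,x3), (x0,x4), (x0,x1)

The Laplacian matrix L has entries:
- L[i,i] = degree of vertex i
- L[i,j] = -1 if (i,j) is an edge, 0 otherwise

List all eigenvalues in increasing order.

The star S_5 is the complete bipartite graph K_{1,4} (one hub of degree 4, 4 leaves of degree 1). The Laplacian spectrum of K_{p,q} is 0, p (multiplicity q−1), q (multiplicity p−1), p+q. With p = 1, q = 4: 0 once, 1 with multiplicity 3, and 5 once. (Check: trace L = sum of degrees = 8 = 3·1 + 5.)
Laplacian eigenvalues (increasing order): [0.0, 1.0, 1.0, 1.0, 5.0]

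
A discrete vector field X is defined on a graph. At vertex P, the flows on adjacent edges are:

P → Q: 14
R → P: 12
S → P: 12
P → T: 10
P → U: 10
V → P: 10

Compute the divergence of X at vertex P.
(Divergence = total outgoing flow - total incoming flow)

Divergence = sum of outgoing flows = 14 + (-12) + (-12) + 10 + 10 + (-10) = 0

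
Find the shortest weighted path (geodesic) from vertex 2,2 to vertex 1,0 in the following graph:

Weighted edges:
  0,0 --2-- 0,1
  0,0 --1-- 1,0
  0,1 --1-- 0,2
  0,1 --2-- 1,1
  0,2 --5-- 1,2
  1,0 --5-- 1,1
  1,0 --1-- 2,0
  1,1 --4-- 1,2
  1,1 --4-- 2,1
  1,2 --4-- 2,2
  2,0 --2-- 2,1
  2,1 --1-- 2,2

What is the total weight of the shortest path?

Shortest path: 2,2 → 2,1 → 2,0 → 1,0, total weight = 4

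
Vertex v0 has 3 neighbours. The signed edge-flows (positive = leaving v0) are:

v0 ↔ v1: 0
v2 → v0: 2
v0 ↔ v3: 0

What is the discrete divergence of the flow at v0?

Divergence = sum of outgoing flows = 0 + (-2) + 0 = -2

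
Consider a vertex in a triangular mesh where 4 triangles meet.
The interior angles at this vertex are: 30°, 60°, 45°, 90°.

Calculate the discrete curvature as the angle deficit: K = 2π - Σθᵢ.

Sum of angles = 225°. K = 360° - 225° = 135°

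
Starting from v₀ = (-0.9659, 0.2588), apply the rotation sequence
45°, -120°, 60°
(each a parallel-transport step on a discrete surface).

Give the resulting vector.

Total rotation: 45° + (-120°) + 60° = -15°. Final vector: (-0.8660, 0.5000)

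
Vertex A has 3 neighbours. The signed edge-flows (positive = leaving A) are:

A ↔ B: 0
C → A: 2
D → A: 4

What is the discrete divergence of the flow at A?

Divergence = sum of outgoing flows = 0 + (-2) + (-4) = -6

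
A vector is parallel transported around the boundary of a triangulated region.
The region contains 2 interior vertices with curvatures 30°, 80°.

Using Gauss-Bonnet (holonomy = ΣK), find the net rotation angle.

Holonomy = total enclosed curvature = 30° + 80° = 110°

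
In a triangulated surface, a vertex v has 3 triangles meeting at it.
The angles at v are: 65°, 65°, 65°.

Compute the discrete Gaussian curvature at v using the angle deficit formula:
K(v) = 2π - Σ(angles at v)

Sum of angles = 195°. K = 360° - 195° = 165° = 11π/12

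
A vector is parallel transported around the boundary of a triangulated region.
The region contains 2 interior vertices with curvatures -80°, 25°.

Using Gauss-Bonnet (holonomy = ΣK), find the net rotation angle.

Holonomy = total enclosed curvature = (-80°) + 25° = -55°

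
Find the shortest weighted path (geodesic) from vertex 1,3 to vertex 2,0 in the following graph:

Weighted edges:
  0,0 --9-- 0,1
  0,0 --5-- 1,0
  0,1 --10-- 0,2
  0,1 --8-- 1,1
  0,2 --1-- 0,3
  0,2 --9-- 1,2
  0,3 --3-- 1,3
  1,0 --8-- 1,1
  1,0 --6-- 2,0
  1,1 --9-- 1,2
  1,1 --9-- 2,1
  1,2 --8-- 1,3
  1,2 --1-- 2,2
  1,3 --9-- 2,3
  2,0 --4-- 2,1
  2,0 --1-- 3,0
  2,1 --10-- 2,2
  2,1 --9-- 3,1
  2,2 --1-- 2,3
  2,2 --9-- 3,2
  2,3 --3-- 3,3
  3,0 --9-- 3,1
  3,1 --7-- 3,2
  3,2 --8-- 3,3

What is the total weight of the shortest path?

Shortest path: 1,3 → 1,2 → 2,2 → 2,1 → 2,0, total weight = 23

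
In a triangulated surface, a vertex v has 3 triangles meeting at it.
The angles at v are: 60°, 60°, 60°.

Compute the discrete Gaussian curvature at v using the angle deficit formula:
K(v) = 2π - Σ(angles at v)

Sum of angles = 180°. K = 360° - 180° = 180°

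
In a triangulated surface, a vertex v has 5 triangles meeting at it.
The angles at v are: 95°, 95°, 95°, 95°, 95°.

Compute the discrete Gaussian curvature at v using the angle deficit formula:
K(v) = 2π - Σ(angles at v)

Sum of angles = 475°. K = 360° - 475° = -115°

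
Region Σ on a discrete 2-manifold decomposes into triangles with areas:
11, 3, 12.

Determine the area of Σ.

11 + 3 + 12 = 26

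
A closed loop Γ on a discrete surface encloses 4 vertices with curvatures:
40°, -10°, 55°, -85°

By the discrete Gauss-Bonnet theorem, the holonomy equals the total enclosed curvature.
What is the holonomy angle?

Holonomy = total enclosed curvature = 40° + (-10°) + 55° + (-85°) = 0°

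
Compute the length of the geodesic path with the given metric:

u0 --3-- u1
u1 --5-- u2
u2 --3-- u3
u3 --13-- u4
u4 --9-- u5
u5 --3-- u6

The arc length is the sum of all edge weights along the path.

Arc length = 3 + 5 + 3 + 13 + 9 + 3 = 36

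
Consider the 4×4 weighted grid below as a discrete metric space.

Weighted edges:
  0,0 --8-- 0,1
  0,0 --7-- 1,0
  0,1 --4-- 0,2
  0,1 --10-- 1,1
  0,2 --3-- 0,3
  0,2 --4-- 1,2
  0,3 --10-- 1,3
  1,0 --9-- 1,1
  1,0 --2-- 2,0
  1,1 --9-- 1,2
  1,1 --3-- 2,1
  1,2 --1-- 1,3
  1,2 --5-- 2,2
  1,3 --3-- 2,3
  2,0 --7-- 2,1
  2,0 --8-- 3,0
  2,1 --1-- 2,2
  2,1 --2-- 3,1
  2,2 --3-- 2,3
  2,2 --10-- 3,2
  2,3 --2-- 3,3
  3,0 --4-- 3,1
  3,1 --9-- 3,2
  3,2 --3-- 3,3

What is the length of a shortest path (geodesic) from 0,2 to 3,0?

Shortest path: 0,2 → 1,2 → 2,2 → 2,1 → 3,1 → 3,0, total weight = 16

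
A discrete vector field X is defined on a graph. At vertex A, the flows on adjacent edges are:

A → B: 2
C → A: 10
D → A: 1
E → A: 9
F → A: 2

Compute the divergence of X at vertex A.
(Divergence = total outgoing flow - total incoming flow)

Divergence = sum of outgoing flows = 2 + (-10) + (-1) + (-9) + (-2) = -20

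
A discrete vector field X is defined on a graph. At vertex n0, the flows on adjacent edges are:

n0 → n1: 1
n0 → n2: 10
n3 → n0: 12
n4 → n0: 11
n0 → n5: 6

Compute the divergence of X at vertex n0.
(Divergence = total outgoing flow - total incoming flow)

Divergence = sum of outgoing flows = 1 + 10 + (-12) + (-11) + 6 = -6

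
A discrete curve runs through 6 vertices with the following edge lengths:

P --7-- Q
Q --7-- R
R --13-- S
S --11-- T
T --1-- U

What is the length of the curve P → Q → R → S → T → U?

Arc length = 7 + 7 + 13 + 11 + 1 = 39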